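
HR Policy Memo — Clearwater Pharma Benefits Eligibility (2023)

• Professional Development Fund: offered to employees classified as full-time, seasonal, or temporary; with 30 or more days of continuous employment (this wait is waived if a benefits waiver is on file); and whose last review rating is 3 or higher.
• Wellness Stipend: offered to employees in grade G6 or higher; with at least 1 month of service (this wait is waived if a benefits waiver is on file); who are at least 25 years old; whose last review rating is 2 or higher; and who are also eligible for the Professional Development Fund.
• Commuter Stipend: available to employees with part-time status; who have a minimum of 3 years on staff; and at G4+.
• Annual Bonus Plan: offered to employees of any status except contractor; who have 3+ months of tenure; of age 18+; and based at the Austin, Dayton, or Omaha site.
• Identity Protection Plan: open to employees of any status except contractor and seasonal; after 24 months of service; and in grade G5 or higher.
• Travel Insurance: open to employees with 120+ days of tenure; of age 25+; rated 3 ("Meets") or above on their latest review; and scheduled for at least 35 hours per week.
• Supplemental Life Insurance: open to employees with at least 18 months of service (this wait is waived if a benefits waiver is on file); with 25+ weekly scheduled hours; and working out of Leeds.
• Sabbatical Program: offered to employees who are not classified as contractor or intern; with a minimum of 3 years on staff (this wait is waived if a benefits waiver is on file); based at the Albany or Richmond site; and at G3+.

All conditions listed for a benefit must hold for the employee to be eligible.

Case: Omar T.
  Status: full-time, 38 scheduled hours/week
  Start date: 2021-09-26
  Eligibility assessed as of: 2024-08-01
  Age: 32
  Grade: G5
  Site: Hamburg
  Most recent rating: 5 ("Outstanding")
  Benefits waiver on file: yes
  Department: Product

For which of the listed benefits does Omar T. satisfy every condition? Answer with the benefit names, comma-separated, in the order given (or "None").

Service from 2021-09-26 to 2024-08-01: 1040 days.
Professional Development Fund — status full-time ✓; benefits waiver on file ✓; rating 5 ≥ 3 ✓ → eligible.
Wellness Stipend — grade G5 < G6 ✗ → not eligible.
Commuter Stipend — status full-time ✗ (requires part-time) → not eligible.
Annual Bonus Plan — status full-time ✓ (not excluded); service 1040 days ≥ 3 months (≈90 days) ✓; age 32 ≥ 18 ✓; site Hamburg ✗ (not Austin, Dayton, or Omaha) → not eligible.
Identity Protection Plan — status full-time ✓ (not excluded); service 1040 days ≥ 24 months (≈720 days) ✓; grade G5 ≥ G5 ✓ → eligible.
Travel Insurance — service 1040 days ≥ 120 days ✓; age 32 ≥ 25 ✓; rating 5 ≥ 3 ✓; 38 hrs/wk ≥ 35 ✓ → eligible.
Supplemental Life Insurance — benefits waiver on file ✓; 38 hrs/wk ≥ 25 ✓; site Hamburg ✗ (not Leeds) → not eligible.
Sabbatical Program — status full-time ✓ (not excluded); benefits waiver on file ✓; site Hamburg ✗ (not Albany or Richmond) → not eligible.

Professional Development Fund, Identity Protection Plan, Travel Insurance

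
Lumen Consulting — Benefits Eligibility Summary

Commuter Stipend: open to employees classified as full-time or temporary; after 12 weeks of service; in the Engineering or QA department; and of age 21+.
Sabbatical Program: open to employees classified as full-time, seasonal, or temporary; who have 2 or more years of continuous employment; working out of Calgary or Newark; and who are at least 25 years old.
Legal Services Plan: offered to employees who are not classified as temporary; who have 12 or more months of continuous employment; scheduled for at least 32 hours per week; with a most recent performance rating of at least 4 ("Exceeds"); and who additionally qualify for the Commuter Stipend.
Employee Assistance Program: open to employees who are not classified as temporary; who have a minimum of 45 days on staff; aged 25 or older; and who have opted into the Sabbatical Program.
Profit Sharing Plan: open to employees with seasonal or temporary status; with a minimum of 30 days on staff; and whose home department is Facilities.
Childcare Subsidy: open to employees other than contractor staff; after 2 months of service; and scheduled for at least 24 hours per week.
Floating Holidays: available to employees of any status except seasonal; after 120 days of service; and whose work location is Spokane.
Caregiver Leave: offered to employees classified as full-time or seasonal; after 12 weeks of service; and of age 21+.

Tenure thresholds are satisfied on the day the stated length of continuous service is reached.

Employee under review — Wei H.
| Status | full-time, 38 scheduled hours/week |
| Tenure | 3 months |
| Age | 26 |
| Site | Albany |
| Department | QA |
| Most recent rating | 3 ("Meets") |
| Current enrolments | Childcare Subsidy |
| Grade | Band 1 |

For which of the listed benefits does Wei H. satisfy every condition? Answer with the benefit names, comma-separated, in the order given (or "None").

Commuter Stipend, Childcare Subsidy, Caregiver Leave

Commuter Stipend — status full-time ✓; service 3 months ≥ 12 weeks (≈84 days) ✓; dept QA ✓; age 26 ≥ 21 ✓ → eligible.
Sabbatical Program — status full-time ✓; service 3 months < 2 years (≈730 days) ✗ → not eligible.
Legal Services Plan — status full-time ✓ (not excluded); service 3 months < 12 months ✗ → not eligible.
Employee Assistance Program — status full-time ✓ (not excluded); service 3 months ≥ 45 days ✓; age 26 ≥ 25 ✓; not enrolled in Sabbatical Program ✗ → not eligible.
Profit Sharing Plan — status full-time ✗ (requires seasonal or temporary) → not eligible.
Childcare Subsidy — status full-time ✓ (not excluded); service 3 months ≥ 2 months ✓; 38 hrs/wk ≥ 24 ✓ → eligible.
Floating Holidays — status full-time ✓ (not excluded); service 3 months < 120 days ✗ → not eligible.
Caregiver Leave — status full-time ✓; service 3 months ≥ 12 weeks (≈84 days) ✓; age 26 ≥ 21 ✓ → eligible.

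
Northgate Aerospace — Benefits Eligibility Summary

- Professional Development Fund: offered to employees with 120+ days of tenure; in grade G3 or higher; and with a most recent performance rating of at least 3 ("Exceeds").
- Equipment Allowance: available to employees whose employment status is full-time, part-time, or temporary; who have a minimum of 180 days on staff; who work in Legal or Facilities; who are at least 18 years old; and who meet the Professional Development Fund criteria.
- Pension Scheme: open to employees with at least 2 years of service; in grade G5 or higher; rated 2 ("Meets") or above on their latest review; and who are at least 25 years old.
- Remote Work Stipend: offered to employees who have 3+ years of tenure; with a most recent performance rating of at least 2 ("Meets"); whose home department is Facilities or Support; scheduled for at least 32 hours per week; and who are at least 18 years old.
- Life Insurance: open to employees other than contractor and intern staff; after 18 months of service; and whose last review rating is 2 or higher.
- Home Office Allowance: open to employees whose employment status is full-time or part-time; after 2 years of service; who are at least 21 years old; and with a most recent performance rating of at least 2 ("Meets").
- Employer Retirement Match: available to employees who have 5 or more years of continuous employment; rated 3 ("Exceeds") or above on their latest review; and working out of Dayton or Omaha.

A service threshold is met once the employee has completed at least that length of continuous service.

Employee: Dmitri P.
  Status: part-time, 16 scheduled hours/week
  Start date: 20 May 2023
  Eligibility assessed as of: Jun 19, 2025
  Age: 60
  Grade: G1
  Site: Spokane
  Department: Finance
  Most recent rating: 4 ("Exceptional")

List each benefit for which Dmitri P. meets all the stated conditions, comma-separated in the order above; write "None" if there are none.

Life Insurance, Home Office Allowance

Service from 20 May 2023 to Jun 19, 2025: 761 days.
Professional Development Fund — service 761 days ≥ 120 days ✓; grade G1 < G3 ✗ → not eligible.
Equipment Allowance — status part-time ✓; service 761 days ≥ 180 days ✓; dept Finance ✗ → not eligible.
Pension Scheme — service 761 days ≥ 2 years (≈730 days) ✓; grade G1 < G5 ✗ → not eligible.
Remote Work Stipend — service 761 days < 3 years (≈1095 days) ✗ → not eligible.
Life Insurance — status part-time ✓ (not excluded); service 761 days ≥ 18 months (≈540 days) ✓; rating 4 ≥ 2 ✓ → eligible.
Home Office Allowance — status part-time ✓; service 761 days ≥ 2 years (≈730 days) ✓; age 60 ≥ 21 ✓; rating 4 ≥ 2 ✓ → eligible.
Employer Retirement Match — service 761 days < 5 years (≈1825 days) ✗ → not eligible.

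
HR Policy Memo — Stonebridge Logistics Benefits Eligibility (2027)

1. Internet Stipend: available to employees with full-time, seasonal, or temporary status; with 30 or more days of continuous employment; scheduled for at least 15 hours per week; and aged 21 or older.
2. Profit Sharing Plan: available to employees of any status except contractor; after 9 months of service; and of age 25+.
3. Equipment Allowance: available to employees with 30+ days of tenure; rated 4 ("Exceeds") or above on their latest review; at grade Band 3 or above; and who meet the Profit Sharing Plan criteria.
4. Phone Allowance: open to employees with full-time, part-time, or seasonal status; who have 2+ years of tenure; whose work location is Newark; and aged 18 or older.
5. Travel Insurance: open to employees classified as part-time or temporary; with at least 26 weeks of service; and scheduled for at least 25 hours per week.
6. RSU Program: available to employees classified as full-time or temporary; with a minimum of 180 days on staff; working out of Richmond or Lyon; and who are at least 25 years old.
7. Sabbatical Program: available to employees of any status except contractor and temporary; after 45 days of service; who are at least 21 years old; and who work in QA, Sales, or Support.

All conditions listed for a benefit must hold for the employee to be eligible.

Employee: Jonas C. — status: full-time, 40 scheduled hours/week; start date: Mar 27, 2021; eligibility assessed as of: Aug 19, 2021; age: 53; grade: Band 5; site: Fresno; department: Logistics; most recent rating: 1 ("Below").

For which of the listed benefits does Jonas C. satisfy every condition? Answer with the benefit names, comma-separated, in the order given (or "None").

Internet Stipend

Service from Mar 27, 2021 to Aug 19, 2021: 145 days.
Internet Stipend — status full-time ✓; service 145 days ≥ 30 days ✓; 40 hrs/wk ≥ 15 ✓; age 53 ≥ 21 ✓ → eligible.
Profit Sharing Plan — status full-time ✓ (not excluded); service 145 days < 9 months (≈270 days) ✗ → not eligible.
Equipment Allowance — service 145 days ≥ 30 days ✓; rating 1 < 4 ✗ → not eligible.
Phone Allowance — status full-time ✓; service 145 days < 2 years (≈730 days) ✗ → not eligible.
Travel Insurance — status full-time ✗ (requires part-time or temporary) → not eligible.
RSU Program — status full-time ✓; service 145 days < 180 days ✗ → not eligible.
Sabbatical Program — status full-time ✓ (not excluded); service 145 days ≥ 45 days ✓; age 53 ≥ 21 ✓; dept Logistics ✗ → not eligible.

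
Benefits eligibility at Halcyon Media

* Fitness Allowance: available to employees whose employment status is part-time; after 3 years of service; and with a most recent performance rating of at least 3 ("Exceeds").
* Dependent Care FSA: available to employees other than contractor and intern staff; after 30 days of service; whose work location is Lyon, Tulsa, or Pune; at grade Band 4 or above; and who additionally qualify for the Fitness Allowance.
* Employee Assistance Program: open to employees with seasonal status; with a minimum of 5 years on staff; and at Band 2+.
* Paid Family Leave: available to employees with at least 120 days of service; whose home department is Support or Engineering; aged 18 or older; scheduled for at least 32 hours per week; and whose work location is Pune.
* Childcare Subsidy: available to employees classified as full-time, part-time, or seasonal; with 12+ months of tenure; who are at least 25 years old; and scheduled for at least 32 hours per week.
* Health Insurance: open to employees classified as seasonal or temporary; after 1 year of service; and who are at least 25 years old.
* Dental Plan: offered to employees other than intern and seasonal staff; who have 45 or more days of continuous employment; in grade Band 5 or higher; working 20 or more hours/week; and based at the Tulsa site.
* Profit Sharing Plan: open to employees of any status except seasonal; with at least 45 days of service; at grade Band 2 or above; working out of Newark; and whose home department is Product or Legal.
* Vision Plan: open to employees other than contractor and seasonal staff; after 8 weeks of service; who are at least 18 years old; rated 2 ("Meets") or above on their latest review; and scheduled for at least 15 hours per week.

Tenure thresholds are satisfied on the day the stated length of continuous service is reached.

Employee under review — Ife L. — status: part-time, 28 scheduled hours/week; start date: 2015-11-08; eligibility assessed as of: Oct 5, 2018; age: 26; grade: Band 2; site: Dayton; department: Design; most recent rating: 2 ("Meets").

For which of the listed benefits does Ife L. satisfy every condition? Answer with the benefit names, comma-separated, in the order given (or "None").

Service from 2015-11-08 to Oct 5, 2018: 1062 days.
Fitness Allowance — status part-time ✓; service 1062 days < 3 years (≈1095 days) ✗ → not eligible.
Dependent Care FSA — status part-time ✓ (not excluded); service 1062 days ≥ 30 days ✓; site Dayton ✗ (not Lyon, Tulsa, or Pune) → not eligible.
Employee Assistance Program — status part-time ✗ (requires seasonal) → not eligible.
Paid Family Leave — service 1062 days ≥ 120 days ✓; dept Design ✗ → not eligible.
Childcare Subsidy — status part-time ✓; service 1062 days ≥ 12 months (≈360 days) ✓; age 26 ≥ 25 ✓; 28 hrs/wk < 32 ✗ → not eligible.
Health Insurance — status part-time ✗ (requires seasonal or temporary) → not eligible.
Dental Plan — status part-time ✓ (not excluded); service 1062 days ≥ 45 days ✓; grade Band 2 < Band 5 ✗ → not eligible.
Profit Sharing Plan — status part-time ✓ (not excluded); service 1062 days ≥ 45 days ✓; grade Band 2 ≥ Band 2 ✓; site Dayton ✗ (not Newark) → not eligible.
Vision Plan — status part-time ✓ (not excluded); service 1062 days ≥ 8 weeks (≈56 days) ✓; age 26 ≥ 18 ✓; rating 2 ≥ 2 ✓; 28 hrs/wk ≥ 15 ✓ → eligible.

Vision Plan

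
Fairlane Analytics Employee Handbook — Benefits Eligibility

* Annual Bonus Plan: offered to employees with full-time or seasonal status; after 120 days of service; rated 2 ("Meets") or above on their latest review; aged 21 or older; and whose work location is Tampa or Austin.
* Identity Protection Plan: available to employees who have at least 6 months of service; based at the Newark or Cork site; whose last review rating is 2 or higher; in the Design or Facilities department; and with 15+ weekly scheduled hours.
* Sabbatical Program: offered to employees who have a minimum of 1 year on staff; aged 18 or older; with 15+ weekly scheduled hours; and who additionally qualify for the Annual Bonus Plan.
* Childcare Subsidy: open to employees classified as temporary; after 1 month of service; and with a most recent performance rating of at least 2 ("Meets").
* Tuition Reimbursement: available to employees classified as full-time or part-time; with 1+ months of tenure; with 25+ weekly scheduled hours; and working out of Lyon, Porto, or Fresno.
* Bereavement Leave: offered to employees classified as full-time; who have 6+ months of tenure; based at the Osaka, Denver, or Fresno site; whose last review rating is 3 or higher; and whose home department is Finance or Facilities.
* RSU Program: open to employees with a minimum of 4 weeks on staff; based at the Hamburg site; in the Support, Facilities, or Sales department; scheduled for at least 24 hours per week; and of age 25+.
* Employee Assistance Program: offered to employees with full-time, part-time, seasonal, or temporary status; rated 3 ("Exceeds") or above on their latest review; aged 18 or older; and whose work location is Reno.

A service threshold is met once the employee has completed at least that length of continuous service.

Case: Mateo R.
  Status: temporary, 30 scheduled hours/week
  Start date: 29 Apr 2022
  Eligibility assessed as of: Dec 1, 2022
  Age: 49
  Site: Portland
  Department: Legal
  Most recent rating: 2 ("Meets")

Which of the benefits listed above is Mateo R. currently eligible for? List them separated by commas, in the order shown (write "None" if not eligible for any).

Childcare Subsidy

Service from 29 Apr 2022 to Dec 1, 2022: 216 days.
Annual Bonus Plan — status temporary ✗ (requires full-time or seasonal) → not eligible.
Identity Protection Plan — service 216 days ≥ 6 months (≈180 days) ✓; site Portland ✗ (not Newark or Cork) → not eligible.
Sabbatical Program — service 216 days < 1 year (≈365 days) ✗ → not eligible.
Childcare Subsidy — status temporary ✓; service 216 days ≥ 1 month (≈30 days) ✓; rating 2 ≥ 2 ✓ → eligible.
Tuition Reimbursement — status temporary ✗ (requires full-time or part-time) → not eligible.
Bereavement Leave — status temporary ✗ (requires full-time) → not eligible.
RSU Program — service 216 days ≥ 4 weeks (≈28 days) ✓; site Portland ✗ (not Hamburg) → not eligible.
Employee Assistance Program — status temporary ✓; rating 2 < 3 ✗ → not eligible.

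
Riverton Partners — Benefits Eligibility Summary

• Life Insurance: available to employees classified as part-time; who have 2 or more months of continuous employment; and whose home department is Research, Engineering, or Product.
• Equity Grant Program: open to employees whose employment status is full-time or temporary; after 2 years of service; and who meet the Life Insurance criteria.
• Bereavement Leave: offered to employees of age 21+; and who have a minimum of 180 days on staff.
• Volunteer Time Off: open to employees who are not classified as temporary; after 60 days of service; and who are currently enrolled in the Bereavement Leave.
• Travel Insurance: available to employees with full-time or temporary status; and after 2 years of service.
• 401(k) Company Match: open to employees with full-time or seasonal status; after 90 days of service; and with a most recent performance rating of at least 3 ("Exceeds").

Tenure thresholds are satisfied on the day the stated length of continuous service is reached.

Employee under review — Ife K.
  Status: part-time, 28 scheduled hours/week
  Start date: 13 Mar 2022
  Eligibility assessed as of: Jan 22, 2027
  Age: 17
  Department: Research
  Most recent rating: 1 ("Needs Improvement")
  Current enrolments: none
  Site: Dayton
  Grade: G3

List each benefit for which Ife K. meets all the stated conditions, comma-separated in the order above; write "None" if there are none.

Life Insurance

Service from 13 Mar 2022 to Jan 22, 2027: 1776 days.
Life Insurance — status part-time ✓; service 1776 days ≥ 2 months (≈60 days) ✓; dept Research ✓ → eligible.
Equity Grant Program — status part-time ✗ (requires full-time or temporary) → not eligible.
Bereavement Leave — age 17 < 21 ✗ → not eligible.
Volunteer Time Off — status part-time ✓ (not excluded); service 1776 days ≥ 60 days ✓; not enrolled in Bereavement Leave ✗ → not eligible.
Travel Insurance — status part-time ✗ (requires full-time or temporary) → not eligible.
401(k) Company Match — status part-time ✗ (requires full-time or seasonal) → not eligible.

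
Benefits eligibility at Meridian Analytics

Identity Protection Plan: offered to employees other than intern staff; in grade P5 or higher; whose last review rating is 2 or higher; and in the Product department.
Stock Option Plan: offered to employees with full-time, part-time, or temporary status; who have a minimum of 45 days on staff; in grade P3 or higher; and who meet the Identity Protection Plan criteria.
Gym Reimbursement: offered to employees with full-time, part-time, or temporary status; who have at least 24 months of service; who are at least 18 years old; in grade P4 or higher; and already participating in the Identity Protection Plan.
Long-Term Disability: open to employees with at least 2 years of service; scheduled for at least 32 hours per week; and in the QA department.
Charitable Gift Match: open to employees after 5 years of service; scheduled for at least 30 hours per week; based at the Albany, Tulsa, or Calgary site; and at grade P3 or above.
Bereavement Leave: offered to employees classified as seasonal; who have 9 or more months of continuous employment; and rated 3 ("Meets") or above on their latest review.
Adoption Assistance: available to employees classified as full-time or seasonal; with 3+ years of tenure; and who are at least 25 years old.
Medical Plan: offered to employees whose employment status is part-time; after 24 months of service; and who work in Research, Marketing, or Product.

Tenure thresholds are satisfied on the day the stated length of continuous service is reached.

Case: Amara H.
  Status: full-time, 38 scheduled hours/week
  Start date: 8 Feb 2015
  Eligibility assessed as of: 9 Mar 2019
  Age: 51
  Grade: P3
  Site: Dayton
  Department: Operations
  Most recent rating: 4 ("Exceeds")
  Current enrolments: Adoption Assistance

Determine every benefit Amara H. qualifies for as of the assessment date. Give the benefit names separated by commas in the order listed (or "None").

Service from 8 Feb 2015 to 9 Mar 2019: 1490 days.
Identity Protection Plan — status full-time ✓ (not excluded); grade P3 < P5 ✗ → not eligible.
Stock Option Plan — status full-time ✓; service 1490 days ≥ 45 days ✓; grade P3 ≥ P3 ✓; not eligible for Identity Protection Plan ✗ → not eligible.
Gym Reimbursement — status full-time ✓; service 1490 days ≥ 24 months (≈720 days) ✓; age 51 ≥ 18 ✓; grade P3 < P4 ✗ → not eligible.
Long-Term Disability — service 1490 days ≥ 2 years (≈730 days) ✓; 38 hrs/wk ≥ 32 ✓; dept Operations ✗ → not eligible.
Charitable Gift Match — service 1490 days < 5 years (≈1825 days) ✗ → not eligible.
Bereavement Leave — status full-time ✗ (requires seasonal) → not eligible.
Adoption Assistance — status full-time ✓; service 1490 days ≥ 3 years (≈1095 days) ✓; age 51 ≥ 25 ✓ → eligible.
Medical Plan — status full-time ✗ (requires part-time) → not eligible.

Adoption Assistance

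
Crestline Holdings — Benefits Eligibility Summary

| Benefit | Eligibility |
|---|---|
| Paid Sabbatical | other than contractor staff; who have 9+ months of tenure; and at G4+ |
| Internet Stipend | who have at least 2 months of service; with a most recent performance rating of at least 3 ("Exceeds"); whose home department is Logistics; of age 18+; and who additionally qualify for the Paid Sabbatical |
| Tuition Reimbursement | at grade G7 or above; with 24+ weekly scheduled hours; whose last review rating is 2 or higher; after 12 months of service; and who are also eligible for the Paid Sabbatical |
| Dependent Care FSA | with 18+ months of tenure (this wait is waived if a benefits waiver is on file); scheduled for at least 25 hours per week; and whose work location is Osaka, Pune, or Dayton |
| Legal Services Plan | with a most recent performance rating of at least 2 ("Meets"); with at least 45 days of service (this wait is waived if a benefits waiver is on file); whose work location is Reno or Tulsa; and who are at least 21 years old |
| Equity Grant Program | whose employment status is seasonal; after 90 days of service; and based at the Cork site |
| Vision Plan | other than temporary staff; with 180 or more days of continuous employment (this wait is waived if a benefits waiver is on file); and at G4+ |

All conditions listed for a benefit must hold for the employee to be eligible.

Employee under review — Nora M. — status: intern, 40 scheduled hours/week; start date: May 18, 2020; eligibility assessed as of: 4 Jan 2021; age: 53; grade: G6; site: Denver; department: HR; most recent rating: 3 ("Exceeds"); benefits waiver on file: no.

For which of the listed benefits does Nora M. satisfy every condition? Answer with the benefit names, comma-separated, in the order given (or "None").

Service from May 18, 2020 to 4 Jan 2021: 231 days.
Paid Sabbatical — status intern ✓ (not excluded); service 231 days < 9 months (≈270 days) ✗ → not eligible.
Internet Stipend — service 231 days ≥ 2 months (≈60 days) ✓; rating 3 ≥ 3 ✓; dept HR ✗ → not eligible.
Tuition Reimbursement — grade G6 < G7 ✗ → not eligible.
Dependent Care FSA — no waiver, service 231 days < 18 months (≈540 days) ✗ → not eligible.
Legal Services Plan — rating 3 ≥ 2 ✓; no waiver, service 231 days ≥ 45 days ✓; site Denver ✗ (not Reno or Tulsa) → not eligible.
Equity Grant Program — status intern ✗ (requires seasonal) → not eligible.
Vision Plan — status intern ✓ (not excluded); no waiver, service 231 days ≥ 180 days ✓; grade G6 ≥ G4 ✓ → eligible.

Vision Plan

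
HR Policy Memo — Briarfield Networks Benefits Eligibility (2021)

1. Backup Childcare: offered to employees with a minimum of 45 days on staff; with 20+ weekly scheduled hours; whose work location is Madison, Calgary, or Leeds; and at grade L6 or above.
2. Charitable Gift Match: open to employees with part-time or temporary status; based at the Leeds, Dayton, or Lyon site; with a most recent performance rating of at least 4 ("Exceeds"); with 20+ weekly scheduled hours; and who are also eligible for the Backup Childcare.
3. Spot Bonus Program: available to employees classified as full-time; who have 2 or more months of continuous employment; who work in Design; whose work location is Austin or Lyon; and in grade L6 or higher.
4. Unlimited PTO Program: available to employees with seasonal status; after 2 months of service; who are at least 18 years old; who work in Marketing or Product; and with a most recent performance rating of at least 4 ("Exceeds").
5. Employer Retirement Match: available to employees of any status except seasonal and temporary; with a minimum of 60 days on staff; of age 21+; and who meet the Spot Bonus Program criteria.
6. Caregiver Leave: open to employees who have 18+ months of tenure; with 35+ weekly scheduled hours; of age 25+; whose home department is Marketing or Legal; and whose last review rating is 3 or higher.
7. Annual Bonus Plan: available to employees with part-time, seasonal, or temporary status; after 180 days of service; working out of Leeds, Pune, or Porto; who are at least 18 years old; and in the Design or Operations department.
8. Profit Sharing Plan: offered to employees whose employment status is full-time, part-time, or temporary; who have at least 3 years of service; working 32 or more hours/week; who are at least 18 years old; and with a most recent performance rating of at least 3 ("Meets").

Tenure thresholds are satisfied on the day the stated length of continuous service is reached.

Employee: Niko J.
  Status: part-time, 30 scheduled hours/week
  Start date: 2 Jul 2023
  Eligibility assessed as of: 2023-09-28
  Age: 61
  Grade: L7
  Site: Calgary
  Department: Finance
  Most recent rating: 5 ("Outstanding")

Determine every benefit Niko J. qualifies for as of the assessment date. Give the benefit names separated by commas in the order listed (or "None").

Backup Childcare

Service from 2 Jul 2023 to 2023-09-28: 88 days.
Backup Childcare — service 88 days ≥ 45 days ✓; 30 hrs/wk ≥ 20 ✓; site Calgary ✓; grade L7 ≥ L6 ✓ → eligible.
Charitable Gift Match — status part-time ✓; site Calgary ✗ (not Leeds, Dayton, or Lyon) → not eligible.
Spot Bonus Program — status part-time ✗ (requires full-time) → not eligible.
Unlimited PTO Program — status part-time ✗ (requires seasonal) → not eligible.
Employer Retirement Match — status part-time ✓ (not excluded); service 88 days ≥ 60 days ✓; age 61 ≥ 21 ✓; not eligible for Spot Bonus Program ✗ → not eligible.
Caregiver Leave — service 88 days < 18 months (≈540 days) ✗ → not eligible.
Annual Bonus Plan — status part-time ✓; service 88 days < 180 days ✗ → not eligible.
Profit Sharing Plan — status part-time ✓; service 88 days < 3 years (≈1095 days) ✗ → not eligible.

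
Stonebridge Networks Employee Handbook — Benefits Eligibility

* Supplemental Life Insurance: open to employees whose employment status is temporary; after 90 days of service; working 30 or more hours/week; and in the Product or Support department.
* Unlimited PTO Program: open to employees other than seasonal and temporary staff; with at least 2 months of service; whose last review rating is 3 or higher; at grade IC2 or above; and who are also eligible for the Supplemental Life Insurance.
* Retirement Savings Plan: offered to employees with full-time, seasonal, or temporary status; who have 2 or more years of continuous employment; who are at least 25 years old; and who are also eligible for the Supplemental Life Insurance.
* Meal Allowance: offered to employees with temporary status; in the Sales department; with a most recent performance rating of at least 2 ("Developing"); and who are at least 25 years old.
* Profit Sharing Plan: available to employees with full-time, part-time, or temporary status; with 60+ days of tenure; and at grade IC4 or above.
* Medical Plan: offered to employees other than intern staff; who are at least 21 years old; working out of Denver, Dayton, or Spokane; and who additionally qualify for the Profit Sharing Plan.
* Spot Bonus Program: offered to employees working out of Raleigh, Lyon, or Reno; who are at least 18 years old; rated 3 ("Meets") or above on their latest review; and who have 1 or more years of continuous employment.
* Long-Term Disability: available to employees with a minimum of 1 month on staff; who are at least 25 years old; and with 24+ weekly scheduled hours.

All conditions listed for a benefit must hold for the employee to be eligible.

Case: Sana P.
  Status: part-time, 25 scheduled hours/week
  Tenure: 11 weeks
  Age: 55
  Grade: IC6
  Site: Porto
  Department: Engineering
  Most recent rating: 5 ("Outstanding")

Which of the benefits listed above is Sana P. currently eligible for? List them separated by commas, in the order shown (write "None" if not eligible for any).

Supplemental Life Insurance — status part-time ✗ (requires temporary) → not eligible.
Unlimited PTO Program — status part-time ✓ (not excluded); service 11 weeks ≥ 2 months (≈60 days) ✓; rating 5 ≥ 3 ✓; grade IC6 ≥ IC2 ✓; not eligible for Supplemental Life Insurance ✗ → not eligible.
Retirement Savings Plan — status part-time ✗ (requires full-time, seasonal, or temporary) → not eligible.
Meal Allowance — status part-time ✗ (requires temporary) → not eligible.
Profit Sharing Plan — status part-time ✓; service 11 weeks ≥ 60 days ✓; grade IC6 ≥ IC4 ✓ → eligible.
Medical Plan — status part-time ✓ (not excluded); age 55 ≥ 21 ✓; site Porto ✗ (not Denver, Dayton, or Spokane) → not eligible.
Spot Bonus Program — site Porto ✗ (not Raleigh, Lyon, or Reno) → not eligible.
Long-Term Disability — service 11 weeks ≥ 1 month (≈30 days) ✓; age 55 ≥ 25 ✓; 25 hrs/wk ≥ 24 ✓ → eligible.

Profit Sharing Plan, Long-Term Disability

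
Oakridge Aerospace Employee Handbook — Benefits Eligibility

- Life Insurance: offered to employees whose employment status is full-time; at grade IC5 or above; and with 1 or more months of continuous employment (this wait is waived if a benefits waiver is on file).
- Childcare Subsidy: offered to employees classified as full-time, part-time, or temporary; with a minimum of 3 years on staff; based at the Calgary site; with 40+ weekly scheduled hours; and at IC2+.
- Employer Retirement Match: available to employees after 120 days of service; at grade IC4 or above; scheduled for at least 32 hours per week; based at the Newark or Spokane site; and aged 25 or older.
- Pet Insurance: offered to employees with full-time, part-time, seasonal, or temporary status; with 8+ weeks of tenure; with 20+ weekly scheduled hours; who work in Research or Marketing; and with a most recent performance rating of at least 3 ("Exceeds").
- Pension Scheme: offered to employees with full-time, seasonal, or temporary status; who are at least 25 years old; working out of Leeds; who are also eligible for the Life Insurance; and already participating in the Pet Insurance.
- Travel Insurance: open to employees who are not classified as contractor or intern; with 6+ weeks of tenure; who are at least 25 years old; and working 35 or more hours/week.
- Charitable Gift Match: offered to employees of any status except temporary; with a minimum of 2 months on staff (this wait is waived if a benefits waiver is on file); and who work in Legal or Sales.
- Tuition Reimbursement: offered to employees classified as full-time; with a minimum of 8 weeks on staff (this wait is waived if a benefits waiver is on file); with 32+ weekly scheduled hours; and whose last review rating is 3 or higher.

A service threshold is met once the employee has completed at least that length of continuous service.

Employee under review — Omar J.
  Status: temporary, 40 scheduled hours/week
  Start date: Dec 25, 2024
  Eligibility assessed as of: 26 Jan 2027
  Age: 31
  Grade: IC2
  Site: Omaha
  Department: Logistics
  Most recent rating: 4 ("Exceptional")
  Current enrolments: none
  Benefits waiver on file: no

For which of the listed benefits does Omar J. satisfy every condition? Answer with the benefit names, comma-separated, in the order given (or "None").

Service from Dec 25, 2024 to 26 Jan 2027: 762 days.
Life Insurance — status temporary ✗ (requires full-time) → not eligible.
Childcare Subsidy — status temporary ✓; service 762 days < 3 years (≈1095 days) ✗ → not eligible.
Employer Retirement Match — service 762 days ≥ 120 days ✓; grade IC2 < IC4 ✗ → not eligible.
Pet Insurance — status temporary ✓; service 762 days ≥ 8 weeks (≈56 days) ✓; 40 hrs/wk ≥ 20 ✓; dept Logistics ✗ → not eligible.
Pension Scheme — status temporary ✓; age 31 ≥ 25 ✓; site Omaha ✗ (not Leeds) → not eligible.
Travel Insurance — status temporary ✓ (not excluded); service 762 days ≥ 6 weeks (≈42 days) ✓; age 31 ≥ 25 ✓; 40 hrs/wk ≥ 35 ✓ → eligible.
Charitable Gift Match — status temporary ✗ (excluded) → not eligible.
Tuition Reimbursement — status temporary ✗ (requires full-time) → not eligible.

Travel Insurance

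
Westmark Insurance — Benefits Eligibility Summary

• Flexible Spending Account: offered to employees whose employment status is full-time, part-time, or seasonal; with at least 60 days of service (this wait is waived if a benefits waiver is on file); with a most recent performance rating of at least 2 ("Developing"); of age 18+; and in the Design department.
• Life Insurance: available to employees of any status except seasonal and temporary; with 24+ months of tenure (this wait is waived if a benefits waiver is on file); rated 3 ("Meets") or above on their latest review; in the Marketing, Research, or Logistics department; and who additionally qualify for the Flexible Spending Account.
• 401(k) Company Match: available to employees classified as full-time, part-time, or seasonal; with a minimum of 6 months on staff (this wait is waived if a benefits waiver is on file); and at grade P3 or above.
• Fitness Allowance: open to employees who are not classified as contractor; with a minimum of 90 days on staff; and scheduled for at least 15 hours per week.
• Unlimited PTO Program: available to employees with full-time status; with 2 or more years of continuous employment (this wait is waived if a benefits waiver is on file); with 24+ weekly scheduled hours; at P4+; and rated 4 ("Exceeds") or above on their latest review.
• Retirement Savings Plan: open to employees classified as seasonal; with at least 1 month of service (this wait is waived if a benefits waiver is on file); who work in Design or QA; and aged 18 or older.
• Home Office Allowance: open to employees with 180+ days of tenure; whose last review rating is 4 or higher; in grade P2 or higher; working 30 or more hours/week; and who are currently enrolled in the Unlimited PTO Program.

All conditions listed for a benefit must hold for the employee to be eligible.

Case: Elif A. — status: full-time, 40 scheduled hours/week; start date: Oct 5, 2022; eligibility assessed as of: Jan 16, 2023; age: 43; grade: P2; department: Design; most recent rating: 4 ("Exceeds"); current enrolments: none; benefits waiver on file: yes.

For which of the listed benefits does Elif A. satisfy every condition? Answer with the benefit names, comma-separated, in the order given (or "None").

Flexible Spending Account, Fitness Allowance

Service from Oct 5, 2022 to Jan 16, 2023: 103 days.
Flexible Spending Account — status full-time ✓; benefits waiver on file ✓; rating 4 ≥ 2 ✓; age 43 ≥ 18 ✓; dept Design ✓ → eligible.
Life Insurance — status full-time ✓ (not excluded); benefits waiver on file ✓; rating 4 ≥ 3 ✓; dept Design ✗ → not eligible.
401(k) Company Match — status full-time ✓; benefits waiver on file ✓; grade P2 < P3 ✗ → not eligible.
Fitness Allowance — status full-time ✓ (not excluded); service 103 days ≥ 90 days ✓; 40 hrs/wk ≥ 15 ✓ → eligible.
Unlimited PTO Program — status full-time ✓; benefits waiver on file ✓; 40 hrs/wk ≥ 24 ✓; grade P2 < P4 ✗ → not eligible.
Retirement Savings Plan — status full-time ✗ (requires seasonal) → not eligible.
Home Office Allowance — service 103 days < 180 days ✗ → not eligible.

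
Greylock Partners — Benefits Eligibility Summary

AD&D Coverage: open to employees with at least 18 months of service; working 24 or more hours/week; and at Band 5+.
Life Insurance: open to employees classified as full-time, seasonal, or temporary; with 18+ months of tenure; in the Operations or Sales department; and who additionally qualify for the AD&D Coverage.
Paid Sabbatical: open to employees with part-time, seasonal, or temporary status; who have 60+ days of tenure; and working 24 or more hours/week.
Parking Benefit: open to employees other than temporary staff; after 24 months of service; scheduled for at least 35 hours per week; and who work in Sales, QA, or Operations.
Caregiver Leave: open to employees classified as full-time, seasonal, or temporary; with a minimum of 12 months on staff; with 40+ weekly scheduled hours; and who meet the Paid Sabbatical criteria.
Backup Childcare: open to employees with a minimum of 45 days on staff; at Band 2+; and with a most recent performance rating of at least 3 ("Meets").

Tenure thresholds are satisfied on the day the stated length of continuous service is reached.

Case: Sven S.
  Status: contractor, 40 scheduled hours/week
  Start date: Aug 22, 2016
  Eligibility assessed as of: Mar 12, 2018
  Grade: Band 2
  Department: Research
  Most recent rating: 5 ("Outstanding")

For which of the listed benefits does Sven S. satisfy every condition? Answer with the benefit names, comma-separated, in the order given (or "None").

Service from Aug 22, 2016 to Mar 12, 2018: 567 days.
AD&D Coverage — service 567 days ≥ 18 months (≈540 days) ✓; 40 hrs/wk ≥ 24 ✓; grade Band 2 < Band 5 ✗ → not eligible.
Life Insurance — status contractor ✗ (requires full-time, seasonal, or temporary) → not eligible.
Paid Sabbatical — status contractor ✗ (requires part-time, seasonal, or temporary) → not eligible.
Parking Benefit — status contractor ✓ (not excluded); service 567 days < 24 months (≈720 days) ✗ → not eligible.
Caregiver Leave — status contractor ✗ (requires full-time, seasonal, or temporary) → not eligible.
Backup Childcare — service 567 days ≥ 45 days ✓; grade Band 2 ≥ Band 2 ✓; rating 5 ≥ 3 ✓ → eligible.

Backup Childcare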